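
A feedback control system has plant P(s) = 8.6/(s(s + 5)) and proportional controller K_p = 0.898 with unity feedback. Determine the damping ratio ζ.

With unity feedback the closed-loop characteristic equation is s² + 5s + 0.898·8.6 = s² + 5s + 7.723 = 0.
So ω_n² = 7.723 ⇒ ω_n = 2.779 rad/s, and ζ = 5/(2ω_n) = 0.9.

ζ = 0.9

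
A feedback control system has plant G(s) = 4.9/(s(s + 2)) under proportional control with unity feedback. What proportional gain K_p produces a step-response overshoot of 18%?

K_p = 0.889

From %OS = 100·exp(−πζ/√(1−ζ²)) = 18%, ζ = −ln(0.18)/√(π²+ln²(0.18)) = 0.4791.
Characteristic equation s² + 2s + 4.9K_p = 0 gives ζ = 2/(2√(4.9K_p)).
Setting ζ = 0.4791: √(4.9K_p) = 2/(2·0.4791) = 2.087, so K_p = 4.356/4.9 = 0.889.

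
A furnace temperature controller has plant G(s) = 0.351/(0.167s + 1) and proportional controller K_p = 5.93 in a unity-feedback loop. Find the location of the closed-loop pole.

s = -18.45

Closed loop: T(s) = K_p·G/(1+K_p·G) = 2.081/(0.167s + 1 + 2.081), with pole at s = −(1 + 2.081)/0.167 = −18.45.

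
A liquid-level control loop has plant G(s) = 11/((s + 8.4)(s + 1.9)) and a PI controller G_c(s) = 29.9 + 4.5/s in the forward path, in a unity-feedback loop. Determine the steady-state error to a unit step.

The open loop G_c(s)G(s) has a pole at the origin (type 1), so the static position error constant is infinite and e_ss = 1/(1+∞) = 0.

0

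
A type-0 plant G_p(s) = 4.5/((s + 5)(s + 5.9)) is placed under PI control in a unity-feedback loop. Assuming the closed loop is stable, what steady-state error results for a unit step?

The PI controller's integrator makes the forward path type 1, so e_ss to a step is zero.

0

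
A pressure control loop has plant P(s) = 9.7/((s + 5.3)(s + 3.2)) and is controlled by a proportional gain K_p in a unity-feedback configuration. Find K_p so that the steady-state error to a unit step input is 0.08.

K_p = 20.1

For a type-0 loop with proportional control, e_ss = 1/(1 + K_p·P(0)).
P(0) = 0.5719. Require 1/(1 + K_p·0.5719) = 0.08, so 1 + 0.5719·K_p = 12.5.
K_p = (12.5 − 1)/0.5719 = 20.1.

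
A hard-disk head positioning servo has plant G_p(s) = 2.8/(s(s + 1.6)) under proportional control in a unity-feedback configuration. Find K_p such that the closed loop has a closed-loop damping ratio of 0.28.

Closed-loop characteristic equation: s² + 1.6s + K_p·2.8 = 0.
So ω_n = √(2.8K_p) and 2ζω_n = 1.6, giving ζ = 1.6/(2√(2.8K_p)).
Setting ζ = 0.28: √(2.8K_p) = 1.6/(2·0.28) = 2.857, so K_p = 8.163/2.8 = 2.92.

K_p = 2.92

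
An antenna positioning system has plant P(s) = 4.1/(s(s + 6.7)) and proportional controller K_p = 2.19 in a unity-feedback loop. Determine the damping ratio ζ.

ζ = 1.12

With unity feedback the closed-loop characteristic equation is s² + 6.7s + 2.19·4.1 = s² + 6.7s + 8.979 = 0.
Matching s² + 2ζω_n s + ω_n²: ω_n = √8.979 = 2.996 rad/s and 2ζω_n = 6.7, so ζ = 6.7/(2·2.996) = 1.12.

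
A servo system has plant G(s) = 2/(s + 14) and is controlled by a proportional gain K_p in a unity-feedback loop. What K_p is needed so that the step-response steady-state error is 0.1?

K_p = 63

For a type-0 loop with proportional control, e_ss = 1/(1 + K_p·G(0)).
G(0) = 0.1429. Require 1/(1 + K_p·0.1429) = 0.1, so 1 + 0.1429·K_p = 10.
K_p = (10 − 1)/0.1429 = 63.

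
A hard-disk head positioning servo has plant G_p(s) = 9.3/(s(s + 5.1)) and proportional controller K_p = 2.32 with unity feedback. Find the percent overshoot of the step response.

12.7%

From 1 + K_pG_p(s) = 0: s² + 5.1s + 21.58 = 0 ⇒ ω_n = 4.645, ζ = 0.549.
%OS = 100·exp(−πζ/√(1−ζ²)) = 100·exp(−π·0.549/√0.6986) = 12.7%.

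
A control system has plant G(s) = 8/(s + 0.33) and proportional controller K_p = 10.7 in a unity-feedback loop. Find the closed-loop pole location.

Closed-loop transfer function: T(s) = K_p·G(s)/(1 + K_p·G(s)) = 85.6/(s + 0.33 + 85.6) = 85.6/(s + 85.93).
The closed-loop pole is at s = −85.93.

s = -85.93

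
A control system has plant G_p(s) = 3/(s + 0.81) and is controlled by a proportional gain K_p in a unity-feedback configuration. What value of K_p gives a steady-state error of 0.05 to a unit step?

K_p = 5.13

The loop is type 0, so e_ss(step) = 1/(1 + K_pos) with K_pos = K_p·G_p(0).
G_p(0) = 3.704. Require 1/(1 + K_p·3.704) = 0.05, so 1 + 3.704·K_p = 20.
K_p = (20 − 1)/3.704 = 5.13.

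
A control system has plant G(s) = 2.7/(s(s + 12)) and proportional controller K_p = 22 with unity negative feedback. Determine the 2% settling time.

T_s ≈ 0.667 s

From 1 + K_pG(s) = 0: s² + 12s + 59.4 = 0 ⇒ ω_n = 7.707, ζ = 0.7785.
2% settling time T_s ≈ 4/(ζω_n) = 4/6 = 0.667 s.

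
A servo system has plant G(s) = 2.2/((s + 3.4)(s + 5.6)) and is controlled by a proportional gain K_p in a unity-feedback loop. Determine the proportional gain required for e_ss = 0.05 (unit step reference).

K_p = 164

For a type-0 loop with proportional control, e_ss = 1/(1 + K_p·G(0)).
G(0) = 0.1155. Require 1/(1 + K_p·0.1155) = 0.05, so 1 + 0.1155·K_p = 20.
K_p = (20 − 1)/0.1155 = 164.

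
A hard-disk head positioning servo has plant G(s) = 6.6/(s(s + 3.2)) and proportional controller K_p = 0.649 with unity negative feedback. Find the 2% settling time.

Closed-loop characteristic equation: s² + 3.2s + 4.283 = 0, so ω_n = 2.07 rad/s and ζ = 3.2/(2·2.07) = 0.7731.
2% settling time T_s ≈ 4/(ζω_n) = 4/1.6 = 2.5 s.

T_s ≈ 2.5 s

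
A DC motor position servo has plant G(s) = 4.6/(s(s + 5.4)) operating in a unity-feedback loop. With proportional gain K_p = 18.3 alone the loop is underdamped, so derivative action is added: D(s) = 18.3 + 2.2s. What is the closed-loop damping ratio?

Forward path: (18.3 + 2.2s)·4.6/(s(s+5.4)). The closed-loop characteristic equation is s² + (5.4 + 4.6·2.2)s + 4.6·18.3 = 0.
That is s² + 15.52s + 84.18 = 0, so ω_n = 9.175 rad/s and ζ = 15.52/(2·9.175) = 0.8458.

ζ = 0.846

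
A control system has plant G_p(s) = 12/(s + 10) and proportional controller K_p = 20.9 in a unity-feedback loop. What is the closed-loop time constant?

τ = 0.00383 s

Closed-loop transfer function: T(s) = K_p·G_p(s)/(1 + K_p·G_p(s)) = 250.8/(s + 10 + 250.8) = 250.8/(s + 260.8).
Time constant τ = 1/260.8 = 0.00383 s.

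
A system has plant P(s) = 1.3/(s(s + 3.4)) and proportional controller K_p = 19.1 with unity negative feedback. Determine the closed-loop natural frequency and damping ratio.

With unity feedback the closed-loop characteristic equation is s² + 3.4s + 19.1·1.3 = s² + 3.4s + 24.83 = 0.
Matching s² + 2ζω_n s + ω_n²: ω_n = √24.83 = 4.983 rad/s and 2ζω_n = 3.4, so ζ = 3.4/(2·4.983) = 0.341.

ω_n = 4.98 rad/s, ζ = 0.341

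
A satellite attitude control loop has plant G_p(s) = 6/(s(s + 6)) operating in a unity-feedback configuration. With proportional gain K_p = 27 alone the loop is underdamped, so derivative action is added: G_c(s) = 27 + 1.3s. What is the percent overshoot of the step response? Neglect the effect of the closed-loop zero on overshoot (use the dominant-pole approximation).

Forward path: (27 + 1.3s)·6/(s(s+6)). The closed-loop characteristic equation is s² + (6 + 6·1.3)s + 6·27 = 0.
That is s² + 13.8s + 162 = 0, so ω_n = 12.73 rad/s and ζ = 13.8/(2·12.73) = 0.5421.
%OS = 100·exp(−πζ/√(1−ζ²)) = 13.2%.

13.2%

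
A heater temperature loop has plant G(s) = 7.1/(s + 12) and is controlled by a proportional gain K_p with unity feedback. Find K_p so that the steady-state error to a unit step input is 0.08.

K_p = 19.4

Steady-state error for a unit step on this type-0 loop is 1/(1 + K_p·G(0)).
G(0) = 0.5917. Require 1/(1 + K_p·0.5917) = 0.08, so 1 + 0.5917·K_p = 12.5.
K_p = (12.5 − 1)/0.5917 = 19.4.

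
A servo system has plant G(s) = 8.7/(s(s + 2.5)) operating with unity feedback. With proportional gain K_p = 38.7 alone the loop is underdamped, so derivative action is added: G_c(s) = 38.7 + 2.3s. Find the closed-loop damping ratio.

Forward path: (38.7 + 2.3s)·8.7/(s(s+2.5)). The closed-loop characteristic equation is s² + (2.5 + 8.7·2.3)s + 8.7·38.7 = 0.
That is s² + 22.51s + 336.7 = 0, so ω_n = 18.35 rad/s and ζ = 22.51/(2·18.35) = 0.6134.

ζ = 0.613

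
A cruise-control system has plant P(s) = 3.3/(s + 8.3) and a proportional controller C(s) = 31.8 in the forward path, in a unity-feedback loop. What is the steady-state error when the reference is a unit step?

0.0733

The loop is type 0. Static position error constant K_pos = C(0)·P(0) = 31.8·0.3976 = 12.64.
Steady-state error to a unit step: e_ss = 1/(1+K_pos) = 1/13.64 = 0.0733.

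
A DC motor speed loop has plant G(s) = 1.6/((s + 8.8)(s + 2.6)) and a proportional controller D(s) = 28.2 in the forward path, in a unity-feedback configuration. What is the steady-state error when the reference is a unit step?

0.336

The loop is type 0. Static position error constant K_pos = D(0)·G(0) = 28.2·0.06993 = 1.972.
Steady-state error to a unit step: e_ss = 1/(1+K_pos) = 1/2.972 = 0.336.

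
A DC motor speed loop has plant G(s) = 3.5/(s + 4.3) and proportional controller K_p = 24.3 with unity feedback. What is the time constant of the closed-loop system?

τ = 0.0112 s

Closed-loop transfer function: T(s) = K_p·G(s)/(1 + K_p·G(s)) = 85.05/(s + 4.3 + 85.05) = 85.05/(s + 89.35).
Time constant τ = 1/89.35 = 0.0112 s.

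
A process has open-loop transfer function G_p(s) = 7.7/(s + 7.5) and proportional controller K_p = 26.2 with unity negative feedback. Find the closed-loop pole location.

s = -209.2

Closed-loop transfer function: T(s) = K_p·G_p(s)/(1 + K_p·G_p(s)) = 201.7/(s + 7.5 + 201.7) = 201.7/(s + 209.2).
The closed-loop pole is at s = −209.2.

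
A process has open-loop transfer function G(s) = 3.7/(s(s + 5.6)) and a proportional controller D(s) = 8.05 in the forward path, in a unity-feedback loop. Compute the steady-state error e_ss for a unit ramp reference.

The loop has one pole at the origin (type 1). Velocity error constant K_v = lim_{s→0} s·D(s)G(s) = 8.05·3.7/5.6 = 5.319.
Steady-state error to a unit ramp: e_ss = 1/K_v = 0.188.

0.188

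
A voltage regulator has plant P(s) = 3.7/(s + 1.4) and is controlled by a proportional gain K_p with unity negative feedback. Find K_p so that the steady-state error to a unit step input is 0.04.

For a type-0 loop with proportional control, e_ss = 1/(1 + K_p·P(0)).
P(0) = 2.643. Require 1/(1 + K_p·2.643) = 0.04, so 1 + 2.643·K_p = 25.
K_p = (25 − 1)/2.643 = 9.08.

K_p = 9.08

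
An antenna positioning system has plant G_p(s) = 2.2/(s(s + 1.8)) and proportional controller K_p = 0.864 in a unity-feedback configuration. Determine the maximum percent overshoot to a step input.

6.67%

From 1 + K_pG_p(s) = 0: s² + 1.8s + 1.901 = 0 ⇒ ω_n = 1.379, ζ = 0.6528.
%OS = 100·exp(−πζ/√(1−ζ²)) = 100·exp(−π·0.6528/√0.5739) = 6.67%.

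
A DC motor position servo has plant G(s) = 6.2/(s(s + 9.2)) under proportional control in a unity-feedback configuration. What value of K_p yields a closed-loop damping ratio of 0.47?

K_p = 15.4

Closed-loop characteristic equation: s² + 9.2s + K_p·6.2 = 0.
So ω_n = √(6.2K_p) and 2ζω_n = 9.2, giving ζ = 9.2/(2√(6.2K_p)).
Setting ζ = 0.47: √(6.2K_p) = 9.2/(2·0.47) = 9.787, so K_p = 95.79/6.2 = 15.4.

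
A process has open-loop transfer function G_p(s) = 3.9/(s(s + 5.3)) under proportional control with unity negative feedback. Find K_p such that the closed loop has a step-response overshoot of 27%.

K_p = 12.2

From %OS = 100·exp(−πζ/√(1−ζ²)) = 27%, ζ = −ln(0.27)/√(π²+ln²(0.27)) = 0.3847.
Characteristic equation s² + 5.3s + 3.9K_p = 0 gives ζ = 5.3/(2√(3.9K_p)).
Setting ζ = 0.3847: √(3.9K_p) = 5.3/(2·0.3847) = 6.888, so K_p = 47.45/3.9 = 12.2.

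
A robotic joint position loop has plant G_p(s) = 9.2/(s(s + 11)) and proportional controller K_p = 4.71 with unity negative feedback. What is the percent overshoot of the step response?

Closed-loop characteristic equation: s² + 11s + 43.33 = 0, so ω_n = 6.583 rad/s and ζ = 11/(2·6.583) = 0.8355.
%OS = 100·exp(−πζ/√(1−ζ²)) = 100·exp(−π·0.8355/√0.3019) = 0.842%.

0.842%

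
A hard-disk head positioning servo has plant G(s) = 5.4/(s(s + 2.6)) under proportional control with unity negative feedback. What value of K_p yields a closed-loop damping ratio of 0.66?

Closed-loop characteristic equation: s² + 2.6s + K_p·5.4 = 0.
So ω_n = √(5.4K_p) and 2ζω_n = 2.6, giving ζ = 2.6/(2√(5.4K_p)).
Setting ζ = 0.66: √(5.4K_p) = 2.6/(2·0.66) = 1.97, so K_p = 3.88/5.4 = 0.718.

K_p = 0.718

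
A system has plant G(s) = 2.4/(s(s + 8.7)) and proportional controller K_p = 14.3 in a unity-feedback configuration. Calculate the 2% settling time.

T_s ≈ 0.92 s

The closed-loop denominator s² + 8.7s + 34.32 gives ω_n = √34.32 = 5.858 and ζ = 8.7/(2ω_n) = 0.7425.
2% settling time T_s ≈ 4/(ζω_n) = 4/4.35 = 0.92 s.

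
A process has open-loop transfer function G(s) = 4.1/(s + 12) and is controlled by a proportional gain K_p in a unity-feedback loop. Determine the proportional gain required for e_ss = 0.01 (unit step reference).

K_p = 290

For a type-0 loop with proportional control, e_ss = 1/(1 + K_p·G(0)).
G(0) = 0.3417. Require 1/(1 + K_p·0.3417) = 0.01, so 1 + 0.3417·K_p = 100.
K_p = (100 − 1)/0.3417 = 290.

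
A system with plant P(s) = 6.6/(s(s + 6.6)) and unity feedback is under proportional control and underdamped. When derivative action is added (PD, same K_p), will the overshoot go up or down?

The derivative term adds K·K_d to the s-coefficient of the characteristic equation, raising 2ζω_n while ω_n is unchanged; ζ increases, so overshoot decreases.

decrease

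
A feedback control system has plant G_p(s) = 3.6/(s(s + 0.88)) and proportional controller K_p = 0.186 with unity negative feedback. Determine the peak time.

Closed-loop characteristic equation: s² + 0.88s + 0.6696 = 0, so ω_n = 0.8183 rad/s and ζ = 0.88/(2·0.8183) = 0.5377.
Damped frequency ω_d = ω_n√(1−ζ²) = 0.6899 rad/s, so peak time T_p = π/ω_d = 4.55 s.

T_p = 4.55 s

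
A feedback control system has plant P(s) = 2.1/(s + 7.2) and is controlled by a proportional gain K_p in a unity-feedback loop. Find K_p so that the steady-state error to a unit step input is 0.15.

The loop is type 0, so e_ss(step) = 1/(1 + K_pos) with K_pos = K_p·P(0).
P(0) = 0.2917. Require 1/(1 + K_p·0.2917) = 0.15, so 1 + 0.2917·K_p = 6.667.
K_p = (6.667 − 1)/0.2917 = 19.4.

K_p = 19.4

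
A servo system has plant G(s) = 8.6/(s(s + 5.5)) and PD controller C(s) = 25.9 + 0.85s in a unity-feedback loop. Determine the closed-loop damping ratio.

Forward path: (25.9 + 0.85s)·8.6/(s(s+5.5)). The closed-loop characteristic equation is s² + (5.5 + 8.6·0.85)s + 8.6·25.9 = 0.
That is s² + 12.81s + 222.7 = 0, so ω_n = 14.92 rad/s and ζ = 12.81/(2·14.92) = 0.4292.

ζ = 0.429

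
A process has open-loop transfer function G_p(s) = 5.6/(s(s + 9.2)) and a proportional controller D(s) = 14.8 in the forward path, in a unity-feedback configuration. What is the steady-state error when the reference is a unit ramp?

0.111

The loop has one pole at the origin (type 1). Velocity error constant K_v = lim_{s→0} s·D(s)G_p(s) = 14.8·5.6/9.2 = 9.009.
Steady-state error to a unit ramp: e_ss = 1/K_v = 0.111.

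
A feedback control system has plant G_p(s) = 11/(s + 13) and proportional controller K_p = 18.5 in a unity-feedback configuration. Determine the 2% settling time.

Closed-loop transfer function: T(s) = K_p·G_p(s)/(1 + K_p·G_p(s)) = 203.5/(s + 13 + 203.5) = 203.5/(s + 216.5).
Time constant τ = 1/216.5 = 0.004619 s, so the 2% settling time is about 4τ = 0.0185 s.

T_s ≈ 0.0185 s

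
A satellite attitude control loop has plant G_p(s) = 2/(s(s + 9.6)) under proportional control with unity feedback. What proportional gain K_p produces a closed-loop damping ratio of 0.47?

Closed-loop characteristic equation: s² + 9.6s + K_p·2 = 0.
So ω_n = √(2K_p) and 2ζω_n = 9.6, giving ζ = 9.6/(2√(2K_p)).
Setting ζ = 0.47: √(2K_p) = 9.6/(2·0.47) = 10.21, so K_p = 104.3/2 = 52.2.

K_p = 52.2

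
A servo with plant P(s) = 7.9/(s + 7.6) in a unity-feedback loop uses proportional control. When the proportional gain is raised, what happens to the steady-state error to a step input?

The position error constant K_pos = K_p·P(0) grows with K_p, and e_ss = 1/(1+K_pos) falls.

decrease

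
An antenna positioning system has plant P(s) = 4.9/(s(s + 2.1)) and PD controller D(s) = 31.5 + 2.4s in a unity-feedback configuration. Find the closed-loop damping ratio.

Forward path: (31.5 + 2.4s)·4.9/(s(s+2.1)). The closed-loop characteristic equation is s² + (2.1 + 4.9·2.4)s + 4.9·31.5 = 0.
That is s² + 13.86s + 154.4 = 0, so ω_n = 12.42 rad/s and ζ = 13.86/(2·12.42) = 0.5578.

ζ = 0.558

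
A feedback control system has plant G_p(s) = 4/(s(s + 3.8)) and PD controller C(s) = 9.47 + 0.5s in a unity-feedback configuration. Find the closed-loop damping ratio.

ζ = 0.471

Forward path: (9.47 + 0.5s)·4/(s(s+3.8)). The closed-loop characteristic equation is s² + (3.8 + 4·0.5)s + 4·9.47 = 0.
That is s² + 5.8s + 37.88 = 0, so ω_n = 6.155 rad/s and ζ = 5.8/(2·6.155) = 0.4712.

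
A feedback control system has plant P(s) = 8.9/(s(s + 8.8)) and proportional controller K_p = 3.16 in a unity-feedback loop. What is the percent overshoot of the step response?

0.938%

Closed-loop characteristic equation: s² + 8.8s + 28.12 = 0, so ω_n = 5.303 rad/s and ζ = 8.8/(2·5.303) = 0.8297.
%OS = 100·exp(−πζ/√(1−ζ²)) = 100·exp(−π·0.8297/√0.3116) = 0.938%.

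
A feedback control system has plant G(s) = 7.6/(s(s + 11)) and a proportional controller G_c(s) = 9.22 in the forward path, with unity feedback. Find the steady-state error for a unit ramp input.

0.157

The loop has one pole at the origin (type 1). Velocity error constant K_v = lim_{s→0} s·G_c(s)G(s) = 9.22·7.6/11 = 6.37.
Steady-state error to a unit ramp: e_ss = 1/K_v = 0.157.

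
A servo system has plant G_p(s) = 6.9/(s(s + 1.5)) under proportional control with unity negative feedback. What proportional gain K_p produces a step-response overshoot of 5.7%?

K_p = 0.18

From %OS = 100·exp(−πζ/√(1−ζ²)) = 5.7%, ζ = −ln(0.057)/√(π²+ln²(0.057)) = 0.6738.
Characteristic equation s² + 1.5s + 6.9K_p = 0 gives ζ = 1.5/(2√(6.9K_p)).
Setting ζ = 0.6738: √(6.9K_p) = 1.5/(2·0.6738) = 1.113, so K_p = 1.239/6.9 = 0.18.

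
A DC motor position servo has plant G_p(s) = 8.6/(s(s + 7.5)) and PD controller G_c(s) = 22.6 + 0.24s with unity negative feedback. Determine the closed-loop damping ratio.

ζ = 0.343

Forward path: (22.6 + 0.24s)·8.6/(s(s+7.5)). The closed-loop characteristic equation is s² + (7.5 + 8.6·0.24)s + 8.6·22.6 = 0.
That is s² + 9.564s + 194.4 = 0, so ω_n = 13.94 rad/s and ζ = 9.564/(2·13.94) = 0.343.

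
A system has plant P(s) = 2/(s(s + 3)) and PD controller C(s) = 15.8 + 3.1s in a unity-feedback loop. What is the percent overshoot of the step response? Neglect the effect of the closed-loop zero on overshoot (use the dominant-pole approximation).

Forward path: (15.8 + 3.1s)·2/(s(s+3)). The closed-loop characteristic equation is s² + (3 + 2·3.1)s + 2·15.8 = 0.
That is s² + 9.2s + 31.6 = 0, so ω_n = 5.621 rad/s and ζ = 9.2/(2·5.621) = 0.8183.
%OS = 100·exp(−πζ/√(1−ζ²)) = 1.14%.

1.14%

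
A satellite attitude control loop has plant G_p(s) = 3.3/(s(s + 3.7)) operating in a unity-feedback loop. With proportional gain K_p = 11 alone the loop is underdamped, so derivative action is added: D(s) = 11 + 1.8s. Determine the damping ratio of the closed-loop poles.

ζ = 0.8

Forward path: (11 + 1.8s)·3.3/(s(s+3.7)). The closed-loop characteristic equation is s² + (3.7 + 3.3·1.8)s + 3.3·11 = 0.
That is s² + 9.64s + 36.3 = 0, so ω_n = 6.025 rad/s and ζ = 9.64/(2·6.025) = 0.8.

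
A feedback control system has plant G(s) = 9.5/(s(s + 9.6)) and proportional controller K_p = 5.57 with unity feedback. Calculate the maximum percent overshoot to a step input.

Closed-loop characteristic equation: s² + 9.6s + 52.92 = 0, so ω_n = 7.274 rad/s and ζ = 9.6/(2·7.274) = 0.6599.
%OS = 100·exp(−πζ/√(1−ζ²)) = 100·exp(−π·0.6599/√0.5646) = 6.34%.

6.34%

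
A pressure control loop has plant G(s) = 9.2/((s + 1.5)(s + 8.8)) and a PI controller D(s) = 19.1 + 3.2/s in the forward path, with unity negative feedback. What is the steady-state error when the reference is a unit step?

The open loop D(s)G(s) has a pole at the origin (type 1), so the static position error constant is infinite and e_ss = 1/(1+∞) = 0.

0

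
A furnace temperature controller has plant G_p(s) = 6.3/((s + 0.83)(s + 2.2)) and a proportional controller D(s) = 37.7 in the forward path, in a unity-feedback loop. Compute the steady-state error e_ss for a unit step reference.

0.00763

The loop is type 0. Static position error constant K_pos = D(0)·G_p(0) = 37.7·3.45 = 130.1.
Steady-state error to a unit step: e_ss = 1/(1+K_pos) = 1/131.1 = 0.00763.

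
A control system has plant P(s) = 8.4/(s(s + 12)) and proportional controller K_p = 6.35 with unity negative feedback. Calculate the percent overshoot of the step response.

From 1 + K_pP(s) = 0: s² + 12s + 53.34 = 0 ⇒ ω_n = 7.303, ζ = 0.8215.
%OS = 100·exp(−πζ/√(1−ζ²)) = 100·exp(−π·0.8215/√0.3251) = 1.08%.

1.08%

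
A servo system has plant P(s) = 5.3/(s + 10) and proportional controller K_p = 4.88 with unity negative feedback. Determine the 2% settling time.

Closed-loop transfer function: T(s) = K_p·P(s)/(1 + K_p·P(s)) = 25.86/(s + 10 + 25.86) = 25.86/(s + 35.86).
Time constant τ = 1/35.86 = 0.02788 s, so the 2% settling time is about 4τ = 0.112 s.

T_s ≈ 0.112 s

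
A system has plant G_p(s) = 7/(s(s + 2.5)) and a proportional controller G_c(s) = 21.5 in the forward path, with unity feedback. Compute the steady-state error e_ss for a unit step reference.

The open loop G_c(s)G_p(s) has a pole at the origin (type 1), so the static position error constant is infinite and e_ss = 1/(1+∞) = 0.

0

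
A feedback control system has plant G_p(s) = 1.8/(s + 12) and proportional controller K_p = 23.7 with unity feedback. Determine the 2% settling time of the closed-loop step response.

T_s ≈ 0.0732 s

Closed-loop transfer function: T(s) = K_p·G_p(s)/(1 + K_p·G_p(s)) = 42.66/(s + 12 + 42.66) = 42.66/(s + 54.66).
Time constant τ = 1/54.66 = 0.01829 s, so the 2% settling time is about 4τ = 0.0732 s.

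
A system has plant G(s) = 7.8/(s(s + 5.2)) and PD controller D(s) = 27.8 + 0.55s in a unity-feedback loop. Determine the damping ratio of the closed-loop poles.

ζ = 0.322

Forward path: (27.8 + 0.55s)·7.8/(s(s+5.2)). The closed-loop characteristic equation is s² + (5.2 + 7.8·0.55)s + 7.8·27.8 = 0.
That is s² + 9.49s + 216.8 = 0, so ω_n = 14.73 rad/s and ζ = 9.49/(2·14.73) = 0.3222.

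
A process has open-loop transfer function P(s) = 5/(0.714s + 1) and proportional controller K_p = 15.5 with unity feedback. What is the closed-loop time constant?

Closed loop: T(s) = K_p·P/(1+K_p·P) = 77.5/(0.714s + 1 + 77.5), with pole at s = −(1 + 77.5)/0.714 = −109.9.
Closed-loop time constant τ = 1/109.9 = 0.0091 s.

τ = 0.0091 s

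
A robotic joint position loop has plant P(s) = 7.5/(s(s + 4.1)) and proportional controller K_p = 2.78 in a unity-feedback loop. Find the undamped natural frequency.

ω_n = 4.57 rad/s

1 + K_p·P(s) = 0 gives s² + 4.1s + 20.85 = 0.
So ω_n² = 20.85 ⇒ ω_n = 4.566 rad/s, and ζ = 4.1/(2ω_n) = 0.449.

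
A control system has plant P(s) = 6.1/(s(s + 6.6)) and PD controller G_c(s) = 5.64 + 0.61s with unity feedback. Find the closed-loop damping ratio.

ζ = 0.88

Forward path: (5.64 + 0.61s)·6.1/(s(s+6.6)). The closed-loop characteristic equation is s² + (6.6 + 6.1·0.61)s + 6.1·5.64 = 0.
That is s² + 10.32s + 34.4 = 0, so ω_n = 5.865 rad/s and ζ = 10.32/(2·5.865) = 0.8798.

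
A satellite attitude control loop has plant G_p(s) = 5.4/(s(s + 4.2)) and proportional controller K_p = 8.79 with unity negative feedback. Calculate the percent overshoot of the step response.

36.6%

From 1 + K_pG_p(s) = 0: s² + 4.2s + 47.47 = 0 ⇒ ω_n = 6.89, ζ = 0.3048.
%OS = 100·exp(−πζ/√(1−ζ²)) = 100·exp(−π·0.3048/√0.9071) = 36.6%.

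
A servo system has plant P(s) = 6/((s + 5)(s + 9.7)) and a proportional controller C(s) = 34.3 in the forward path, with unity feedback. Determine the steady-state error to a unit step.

The loop is type 0. Static position error constant K_pos = C(0)·P(0) = 34.3·0.1237 = 4.243.
Steady-state error to a unit step: e_ss = 1/(1+K_pos) = 1/5.243 = 0.191.

0.191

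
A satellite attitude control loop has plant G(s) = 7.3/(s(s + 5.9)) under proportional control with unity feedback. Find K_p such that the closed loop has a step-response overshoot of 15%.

K_p = 4.46

From %OS = 100·exp(−πζ/√(1−ζ²)) = 15%, ζ = −ln(0.15)/√(π²+ln²(0.15)) = 0.5169.
Characteristic equation s² + 5.9s + 7.3K_p = 0 gives ζ = 5.9/(2√(7.3K_p)).
Setting ζ = 0.5169: √(7.3K_p) = 5.9/(2·0.5169) = 5.707, so K_p = 32.57/7.3 = 4.46.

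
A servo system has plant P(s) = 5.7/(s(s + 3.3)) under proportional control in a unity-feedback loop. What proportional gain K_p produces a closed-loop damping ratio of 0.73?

Closed-loop characteristic equation: s² + 3.3s + K_p·5.7 = 0.
So ω_n = √(5.7K_p) and 2ζω_n = 3.3, giving ζ = 3.3/(2√(5.7K_p)).
Setting ζ = 0.73: √(5.7K_p) = 3.3/(2·0.73) = 2.26, so K_p = 5.109/5.7 = 0.896.

K_p = 0.896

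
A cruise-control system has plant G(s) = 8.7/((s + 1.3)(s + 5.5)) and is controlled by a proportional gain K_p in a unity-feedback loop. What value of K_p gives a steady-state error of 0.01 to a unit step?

The loop is type 0, so e_ss(step) = 1/(1 + K_pos) with K_pos = K_p·G(0).
G(0) = 1.217. Require 1/(1 + K_p·1.217) = 0.01, so 1 + 1.217·K_p = 100.
K_p = (100 − 1)/1.217 = 81.4.

K_p = 81.4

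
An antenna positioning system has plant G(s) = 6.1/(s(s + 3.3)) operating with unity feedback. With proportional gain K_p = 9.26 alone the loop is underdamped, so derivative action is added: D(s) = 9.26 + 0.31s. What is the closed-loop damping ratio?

ζ = 0.345

Forward path: (9.26 + 0.31s)·6.1/(s(s+3.3)). The closed-loop characteristic equation is s² + (3.3 + 6.1·0.31)s + 6.1·9.26 = 0.
That is s² + 5.191s + 56.49 = 0, so ω_n = 7.516 rad/s and ζ = 5.191/(2·7.516) = 0.3453.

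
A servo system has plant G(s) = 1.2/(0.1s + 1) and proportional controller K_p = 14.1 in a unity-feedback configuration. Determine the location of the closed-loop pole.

s = -179.2

Closed loop: T(s) = K_p·G/(1+K_p·G) = 16.92/(0.1s + 1 + 16.92), with pole at s = −(1 + 16.92)/0.1 = −179.2.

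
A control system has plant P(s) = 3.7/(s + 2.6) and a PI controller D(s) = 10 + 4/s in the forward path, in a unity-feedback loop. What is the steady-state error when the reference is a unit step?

0

The open loop D(s)P(s) has a pole at the origin (type 1), so the static position error constant is infinite and e_ss = 1/(1+∞) = 0.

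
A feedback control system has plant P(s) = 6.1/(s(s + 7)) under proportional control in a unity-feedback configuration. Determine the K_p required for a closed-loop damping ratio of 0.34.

K_p = 17.4

Closed-loop characteristic equation: s² + 7s + K_p·6.1 = 0.
So ω_n = √(6.1K_p) and 2ζω_n = 7, giving ζ = 7/(2√(6.1K_p)).
Setting ζ = 0.34: √(6.1K_p) = 7/(2·0.34) = 10.29, so K_p = 106/6.1 = 17.4.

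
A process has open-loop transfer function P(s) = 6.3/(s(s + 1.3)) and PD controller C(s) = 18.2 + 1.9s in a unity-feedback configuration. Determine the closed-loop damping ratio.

Forward path: (18.2 + 1.9s)·6.3/(s(s+1.3)). The closed-loop characteristic equation is s² + (1.3 + 6.3·1.9)s + 6.3·18.2 = 0.
That is s² + 13.27s + 114.7 = 0, so ω_n = 10.71 rad/s and ζ = 13.27/(2·10.71) = 0.6196.

ζ = 0.62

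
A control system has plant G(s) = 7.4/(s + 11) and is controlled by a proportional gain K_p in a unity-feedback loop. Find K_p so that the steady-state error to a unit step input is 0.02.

K_p = 72.8

For a type-0 loop with proportional control, e_ss = 1/(1 + K_p·G(0)).
G(0) = 0.6727. Require 1/(1 + K_p·0.6727) = 0.02, so 1 + 0.6727·K_p = 50.
K_p = (50 − 1)/0.6727 = 72.8.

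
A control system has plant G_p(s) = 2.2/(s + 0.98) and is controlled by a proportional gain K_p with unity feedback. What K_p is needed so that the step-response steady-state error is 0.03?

K_p = 14.4

Steady-state error for a unit step on this type-0 loop is 1/(1 + K_p·G_p(0)).
G_p(0) = 2.245. Require 1/(1 + K_p·2.245) = 0.03, so 1 + 2.245·K_p = 33.33.
K_p = (33.33 − 1)/2.245 = 14.4.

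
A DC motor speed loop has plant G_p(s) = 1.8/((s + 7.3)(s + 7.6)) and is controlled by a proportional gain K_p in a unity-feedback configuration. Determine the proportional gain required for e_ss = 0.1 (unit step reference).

K_p = 277

Steady-state error for a unit step on this type-0 loop is 1/(1 + K_p·G_p(0)).
G_p(0) = 0.03244. Require 1/(1 + K_p·0.03244) = 0.1, so 1 + 0.03244·K_p = 10.
K_p = (10 − 1)/0.03244 = 277.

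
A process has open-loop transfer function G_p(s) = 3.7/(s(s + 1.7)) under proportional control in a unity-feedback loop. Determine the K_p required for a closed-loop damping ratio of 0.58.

K_p = 0.58

Closed-loop characteristic equation: s² + 1.7s + K_p·3.7 = 0.
So ω_n = √(3.7K_p) and 2ζω_n = 1.7, giving ζ = 1.7/(2√(3.7K_p)).
Setting ζ = 0.58: √(3.7K_p) = 1.7/(2·0.58) = 1.466, so K_p = 2.148/3.7 = 0.58.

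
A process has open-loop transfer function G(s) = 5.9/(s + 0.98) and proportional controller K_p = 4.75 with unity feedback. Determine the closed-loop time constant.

Closed-loop transfer function: T(s) = K_p·G(s)/(1 + K_p·G(s)) = 28.03/(s + 0.98 + 28.03) = 28.03/(s + 29.01).
Time constant τ = 1/29.01 = 0.0345 s.

τ = 0.0345 s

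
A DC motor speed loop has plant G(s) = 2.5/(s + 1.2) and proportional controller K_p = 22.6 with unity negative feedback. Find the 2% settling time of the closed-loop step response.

T_s ≈ 0.0693 s

Closed-loop transfer function: T(s) = K_p·G(s)/(1 + K_p·G(s)) = 56.5/(s + 1.2 + 56.5) = 56.5/(s + 57.7).
Time constant τ = 1/57.7 = 0.01733 s, so the 2% settling time is about 4τ = 0.0693 s.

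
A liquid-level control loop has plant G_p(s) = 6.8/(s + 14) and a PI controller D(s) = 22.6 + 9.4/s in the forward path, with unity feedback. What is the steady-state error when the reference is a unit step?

The open loop D(s)G_p(s) has a pole at the origin (type 1), so the static position error constant is infinite and e_ss = 1/(1+∞) = 0.

0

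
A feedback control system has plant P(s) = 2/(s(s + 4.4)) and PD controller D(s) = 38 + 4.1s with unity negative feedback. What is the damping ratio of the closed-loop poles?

Forward path: (38 + 4.1s)·2/(s(s+4.4)). The closed-loop characteristic equation is s² + (4.4 + 2·4.1)s + 2·38 = 0.
That is s² + 12.6s + 76 = 0, so ω_n = 8.718 rad/s and ζ = 12.6/(2·8.718) = 0.7227.

ζ = 0.723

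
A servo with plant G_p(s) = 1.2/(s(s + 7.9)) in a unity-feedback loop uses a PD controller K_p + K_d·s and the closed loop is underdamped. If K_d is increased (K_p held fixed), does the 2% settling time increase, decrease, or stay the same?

decrease

Characteristic equation s² + (7.9 + 1.2K_d)s + 1.2K_p = 0: raising K_d increases ζω_n = (7.9+1.2K_d)/2 while the loop stays underdamped, so T_s ≈ 4/(ζω_n) decreases.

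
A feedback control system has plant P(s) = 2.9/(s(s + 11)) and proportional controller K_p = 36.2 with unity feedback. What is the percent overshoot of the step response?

From 1 + K_pP(s) = 0: s² + 11s + 105 = 0 ⇒ ω_n = 10.25, ζ = 0.5368.
%OS = 100·exp(−πζ/√(1−ζ²)) = 100·exp(−π·0.5368/√0.7118) = 13.6%.

13.6%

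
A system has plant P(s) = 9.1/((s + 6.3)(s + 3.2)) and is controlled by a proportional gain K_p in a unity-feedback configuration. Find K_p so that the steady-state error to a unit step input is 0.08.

K_p = 25.5

Steady-state error for a unit step on this type-0 loop is 1/(1 + K_p·P(0)).
P(0) = 0.4514. Require 1/(1 + K_p·0.4514) = 0.08, so 1 + 0.4514·K_p = 12.5.
K_p = (12.5 − 1)/0.4514 = 25.5.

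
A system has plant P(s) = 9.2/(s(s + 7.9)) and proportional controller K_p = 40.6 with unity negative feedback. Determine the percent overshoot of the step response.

The closed-loop denominator s² + 7.9s + 373.5 gives ω_n = √373.5 = 19.33 and ζ = 7.9/(2ω_n) = 0.2044.
%OS = 100·exp(−πζ/√(1−ζ²)) = 100·exp(−π·0.2044/√0.9582) = 51.9%.

51.9%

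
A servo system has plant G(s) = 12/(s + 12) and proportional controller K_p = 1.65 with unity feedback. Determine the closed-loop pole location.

Closed-loop transfer function: T(s) = K_p·G(s)/(1 + K_p·G(s)) = 19.8/(s + 12 + 19.8) = 19.8/(s + 31.8).
The closed-loop pole is at s = −31.8.

s = -31.8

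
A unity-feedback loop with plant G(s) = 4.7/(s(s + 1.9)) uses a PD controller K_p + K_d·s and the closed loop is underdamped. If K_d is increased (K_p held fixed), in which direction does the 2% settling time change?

Characteristic equation s² + (1.9 + 4.7K_d)s + 4.7K_p = 0: raising K_d increases ζω_n = (1.9+4.7K_d)/2 while the loop stays underdamped, so T_s ≈ 4/(ζω_n) decreases.

decrease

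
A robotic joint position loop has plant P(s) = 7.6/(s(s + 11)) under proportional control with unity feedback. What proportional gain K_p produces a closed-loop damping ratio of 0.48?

Closed-loop characteristic equation: s² + 11s + K_p·7.6 = 0.
So ω_n = √(7.6K_p) and 2ζω_n = 11, giving ζ = 11/(2√(7.6K_p)).
Setting ζ = 0.48: √(7.6K_p) = 11/(2·0.48) = 11.46, so K_p = 131.3/7.6 = 17.3.

K_p = 17.3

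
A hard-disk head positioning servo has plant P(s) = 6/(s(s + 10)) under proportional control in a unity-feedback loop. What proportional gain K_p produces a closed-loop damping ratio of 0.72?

Closed-loop characteristic equation: s² + 10s + K_p·6 = 0.
So ω_n = √(6K_p) and 2ζω_n = 10, giving ζ = 10/(2√(6K_p)).
Setting ζ = 0.72: √(6K_p) = 10/(2·0.72) = 6.944, so K_p = 48.23/6 = 8.04.

K_p = 8.04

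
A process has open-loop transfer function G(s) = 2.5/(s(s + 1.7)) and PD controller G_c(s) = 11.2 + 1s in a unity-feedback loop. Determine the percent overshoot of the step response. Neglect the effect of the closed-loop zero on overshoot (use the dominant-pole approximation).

Forward path: (11.2 + 1s)·2.5/(s(s+1.7)). The closed-loop characteristic equation is s² + (1.7 + 2.5·1)s + 2.5·11.2 = 0.
That is s² + 4.2s + 28 = 0, so ω_n = 5.292 rad/s and ζ = 4.2/(2·5.292) = 0.3969.
%OS = 100·exp(−πζ/√(1−ζ²)) = 25.7%.

25.7%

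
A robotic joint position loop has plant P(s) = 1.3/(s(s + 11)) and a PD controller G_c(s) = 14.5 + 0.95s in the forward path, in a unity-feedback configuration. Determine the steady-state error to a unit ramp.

The loop has one pole at the origin (type 1). Velocity error constant K_v = lim_{s→0} s·G_c(s)P(s) = 14.5·1.3/11 = 1.714.
Steady-state error to a unit ramp: e_ss = 1/K_v = 0.584.

0.584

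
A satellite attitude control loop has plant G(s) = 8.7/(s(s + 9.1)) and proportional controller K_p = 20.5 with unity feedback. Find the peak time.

T_p = 0.25 s

The closed-loop denominator s² + 9.1s + 178.3 gives ω_n = √178.3 = 13.35 and ζ = 9.1/(2ω_n) = 0.3407.
Damped frequency ω_d = ω_n√(1−ζ²) = 12.56 rad/s, so peak time T_p = π/ω_d = 0.25 s.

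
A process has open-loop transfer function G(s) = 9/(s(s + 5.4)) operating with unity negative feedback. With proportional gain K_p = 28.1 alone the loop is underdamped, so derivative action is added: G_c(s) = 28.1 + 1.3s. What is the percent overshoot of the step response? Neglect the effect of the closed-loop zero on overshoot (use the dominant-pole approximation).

Forward path: (28.1 + 1.3s)·9/(s(s+5.4)). The closed-loop characteristic equation is s² + (5.4 + 9·1.3)s + 9·28.1 = 0.
That is s² + 17.1s + 252.9 = 0, so ω_n = 15.9 rad/s and ζ = 17.1/(2·15.9) = 0.5376.
%OS = 100·exp(−πζ/√(1−ζ²)) = 13.5%.

13.5%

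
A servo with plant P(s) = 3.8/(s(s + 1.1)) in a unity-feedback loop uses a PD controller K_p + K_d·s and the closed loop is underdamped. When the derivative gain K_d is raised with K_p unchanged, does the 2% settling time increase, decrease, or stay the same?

decrease

Characteristic equation s² + (1.1 + 3.8K_d)s + 3.8K_p = 0: raising K_d increases ζω_n = (1.1+3.8K_d)/2 while the loop stays underdamped, so T_s ≈ 4/(ζω_n) decreases.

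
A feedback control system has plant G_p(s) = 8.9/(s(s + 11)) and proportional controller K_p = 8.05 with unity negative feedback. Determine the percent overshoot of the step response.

From 1 + K_pG_p(s) = 0: s² + 11s + 71.65 = 0 ⇒ ω_n = 8.464, ζ = 0.6498.
%OS = 100·exp(−πζ/√(1−ζ²)) = 100·exp(−π·0.6498/√0.5778) = 6.82%.

6.82%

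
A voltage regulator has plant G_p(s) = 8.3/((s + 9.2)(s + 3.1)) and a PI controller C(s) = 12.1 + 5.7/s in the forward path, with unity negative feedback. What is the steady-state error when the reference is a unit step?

The open loop C(s)G_p(s) has a pole at the origin (type 1), so the static position error constant is infinite and e_ss = 1/(1+∞) = 0.

0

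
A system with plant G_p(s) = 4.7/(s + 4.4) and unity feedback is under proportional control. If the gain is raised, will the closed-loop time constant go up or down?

The closed-loop bandwidth 4.4+K_p·4.7 grows with K_p, so τ shrinks.

decrease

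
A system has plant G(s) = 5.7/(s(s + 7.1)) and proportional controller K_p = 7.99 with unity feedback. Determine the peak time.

T_p = 0.547 s

From 1 + K_pG(s) = 0: s² + 7.1s + 45.54 = 0 ⇒ ω_n = 6.749, ζ = 0.526.
Damped frequency ω_d = ω_n√(1−ζ²) = 5.739 rad/s, so peak time T_p = π/ω_d = 0.547 s.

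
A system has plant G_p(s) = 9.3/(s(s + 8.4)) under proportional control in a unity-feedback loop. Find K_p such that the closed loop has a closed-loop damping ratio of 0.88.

Closed-loop characteristic equation: s² + 8.4s + K_p·9.3 = 0.
So ω_n = √(9.3K_p) and 2ζω_n = 8.4, giving ζ = 8.4/(2√(9.3K_p)).
Setting ζ = 0.88: √(9.3K_p) = 8.4/(2·0.88) = 4.773, so K_p = 22.78/9.3 = 2.45.

K_p = 2.45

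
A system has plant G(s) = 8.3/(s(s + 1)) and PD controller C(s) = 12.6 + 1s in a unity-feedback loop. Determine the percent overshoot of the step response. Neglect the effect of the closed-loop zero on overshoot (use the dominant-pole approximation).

Forward path: (12.6 + 1s)·8.3/(s(s+1)). The closed-loop characteristic equation is s² + (1 + 8.3·1)s + 8.3·12.6 = 0.
That is s² + 9.3s + 104.6 = 0, so ω_n = 10.23 rad/s and ζ = 9.3/(2·10.23) = 0.4547.
%OS = 100·exp(−πζ/√(1−ζ²)) = 20.1%.

20.1%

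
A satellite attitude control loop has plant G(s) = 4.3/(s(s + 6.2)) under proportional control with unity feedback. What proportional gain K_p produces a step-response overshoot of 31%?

From %OS = 100·exp(−πζ/√(1−ζ²)) = 31%, ζ = −ln(0.31)/√(π²+ln²(0.31)) = 0.3493.
Characteristic equation s² + 6.2s + 4.3K_p = 0 gives ζ = 6.2/(2√(4.3K_p)).
Setting ζ = 0.3493: √(4.3K_p) = 6.2/(2·0.3493) = 8.875, so K_p = 78.76/4.3 = 18.3.

K_p = 18.3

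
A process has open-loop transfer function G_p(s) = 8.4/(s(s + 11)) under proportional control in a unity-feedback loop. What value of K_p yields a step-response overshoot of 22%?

K_p = 19.1

From %OS = 100·exp(−πζ/√(1−ζ²)) = 22%, ζ = −ln(0.22)/√(π²+ln²(0.22)) = 0.4342.
Characteristic equation s² + 11s + 8.4K_p = 0 gives ζ = 11/(2√(8.4K_p)).
Setting ζ = 0.4342: √(8.4K_p) = 11/(2·0.4342) = 12.67, so K_p = 160.5/8.4 = 19.1.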